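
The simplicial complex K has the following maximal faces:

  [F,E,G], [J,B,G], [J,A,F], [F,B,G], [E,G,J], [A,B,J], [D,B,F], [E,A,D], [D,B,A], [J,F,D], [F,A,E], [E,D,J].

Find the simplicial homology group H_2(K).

H_2 ≅ 0.

Fix the vertex order A < B < D < E < F < G < J and write every simplex with vertices in increasing order. Then dim K = 2 and the simplices of K are:

  0-simplices (7): A, B, D, E, F, G, J
  1-simplices (18): AB, AD, AE, AF, AJ, BD, BF, BG, BJ, DE, DF, DJ, EF, EG, EJ, FG, FJ, GJ
  2-simplices (12): ABD, ABJ, ADE, AEF, AFJ, BDF, BFG, BGJ, DEJ, DFJ, EFG, EGJ

Hence C_0 ≅ Z^7, C_1 ≅ Z^18, C_2 ≅ Z^12.

The boundary map ∂_1: C_1 → C_0 sends each edge [p,q] (with p < q) to q − p.
The resulting 7×18 matrix has rank 6, and its Smith normal form has invariant factors (1,1,1,1,1,1).

∂_2: C_2 → C_1 maps a triangle to the signed sum of its edges. For instance
  ∂ABJ = BJ − AJ + AB,
  ∂DEJ = EJ − DJ + DE.
The resulting 18×12 matrix has rank 12, and its Smith normal form has invariant factors (1,1,1,1,1,1,1,1,1,1,1,2).

Computing H_k = (kernel of ∂_k) / (image of ∂_{k+1}):

  H_2: rank ker ∂_2 − rank ∂_3 = (12 − 12) − 0 = 0, and there is no ∂_3, so H_2 ≅ 0.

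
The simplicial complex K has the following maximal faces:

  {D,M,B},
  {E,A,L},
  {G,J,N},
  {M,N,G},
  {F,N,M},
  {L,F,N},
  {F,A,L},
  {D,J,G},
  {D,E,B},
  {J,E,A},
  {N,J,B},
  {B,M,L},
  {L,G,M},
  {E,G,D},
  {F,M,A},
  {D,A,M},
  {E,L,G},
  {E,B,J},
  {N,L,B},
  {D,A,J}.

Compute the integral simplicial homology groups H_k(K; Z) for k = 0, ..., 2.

K has 10 vertices, 30 edges, 20 triangles.
rank ∂_0 = 0, rank ∂_1 = 9 ⇒ b_0 = 10 − 0 − 9 = 1; all invariant factors of ∂_1 are 1 so no torsion. So H_0 ≅ Z.
rank ∂_1 = 9, rank ∂_2 = 20 ⇒ b_1 = 30 − 9 − 20 = 1; ∂_2 has invariant factor(s) [2] giving torsion. So H_1 ≅ Z ⊕ Z/2.
rank ∂_2 = 20, rank ∂_3 = 0 ⇒ b_2 = 20 − 20 − 0 = 0. So H_2 ≅ 0.

H_0 ≅ Z,  H_1 ≅ Z ⊕ Z/2,  H_2 = 0.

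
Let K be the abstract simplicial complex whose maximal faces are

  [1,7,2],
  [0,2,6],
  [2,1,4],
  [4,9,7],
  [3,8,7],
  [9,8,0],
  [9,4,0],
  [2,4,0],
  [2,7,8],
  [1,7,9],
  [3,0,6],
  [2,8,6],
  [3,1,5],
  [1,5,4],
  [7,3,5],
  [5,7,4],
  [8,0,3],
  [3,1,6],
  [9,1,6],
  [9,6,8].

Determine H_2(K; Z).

We work with the vertex ordering 0 < 1 < 2 < 3 < 4 < 5 < 6 < 7 < 8 < 9. The simplices of K, each written with vertices in increasing order, are:

  0-simplices (10): [0], [1], [2], [3], [4], [5], [6], [7], [8], [9]
  1-simplices (30): (30 of them)
  2-simplices (20): (20 of them)

so the chain groups are C_0 ≅ Z^10, C_1 ≅ Z^30, C_2 ≅ Z^20.

The boundary map ∂_1: C_1 → C_0 sends each edge [p,q] (with p < q) to q − p. For instance
  ∂[1,6] = [6] − [1].
The resulting 10×30 matrix has rank 9, and its Smith normal form has invariant factors (1,1,1,1,1,1,1,1,1).

Boundary ∂_2: C_2 → C_1 acts by ∂[p,q,r] = [q,r] − [p,r] + [p,q]. For instance
  ∂[0,8,9] = [8,9] − [0,9] + [0,8],
  ∂[4,5,7] = [5,7] − [4,7] + [4,5].
The 30×20 boundary matrix has rank 20 and Smith normal form diag(1,1,1,1,1,1,1,1,1,1,1,1,1,1,1,1,1,1,1,2).

Computing H_k = (kernel of ∂_k) / (image of ∂_{k+1}):

  H_2: rank ker ∂_2 − rank ∂_3 = (20 − 20) − 0 = 0, and there is no ∂_3, so H_2 ≅ 0.

(K is a triangulation of the Klein bottle.)

H_2 ≅ 0.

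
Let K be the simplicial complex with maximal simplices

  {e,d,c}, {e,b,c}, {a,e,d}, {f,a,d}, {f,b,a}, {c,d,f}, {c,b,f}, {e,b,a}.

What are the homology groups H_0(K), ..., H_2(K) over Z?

H_0 ≅ Z,  H_1 = 0,  H_2 ≅ Z.

Fix the vertex order a < b < c < d < e < f and write every simplex with vertices in increasing order. Then dim K = 2 and the simplices of K are:

  0-simplices (6): a, b, c, d, e, f
  1-simplices (12): ab, ad, ae, af, bc, be, bf, cd, ce, cf, de, df
  2-simplices (8): abe, abf, ade, adf, bce, bcf, cde, cdf

Hence C_0 ≅ Z^6, C_1 ≅ Z^12, C_2 ≅ Z^8.

Boundary ∂_1: C_1 → C_0 sends each edge [p,q] (with p < q) to q − p.
The 6×12 boundary matrix has rank 5 and Smith normal form diag(1,1,1,1,1).

∂_2: C_2 → C_1 maps a triangle to the signed sum of its edges. For instance
  ∂cdf = df − cf + cd,
  ∂abf = bf − af + ab.
As a 12×8 matrix over Z this has rank 7, with invariant factors (1,1,1,1,1,1,1).

From H_k ≅ ker(∂_k) / im(∂_{k+1}) we obtain:

  H_0: rank C_0 − rank ∂_1 = 6 − 5 = 1, and the invariant factors of ∂_1 are all 1, so H_0 ≅ Z.
  H_1: rank ker ∂_1 − rank ∂_2 = (12 − 5) − 7 = 0, and the invariant factors of ∂_2 are all 1, so H_1 ≅ 0.
  H_2: rank ker ∂_2 − rank ∂_3 = (8 − 7) − 0 = 1, and there is no ∂_3, so H_2 ≅ Z.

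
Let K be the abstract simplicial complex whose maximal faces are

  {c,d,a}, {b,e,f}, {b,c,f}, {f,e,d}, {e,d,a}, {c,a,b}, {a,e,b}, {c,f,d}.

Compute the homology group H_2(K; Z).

Take the total order a < b < c < d < e < f on the vertex set. Then K (dimension 2) consists of the simplices:

  0-simplices (6): a, b, c, d, e, f
  1-simplices (12): ab, ac, ad, ae, bc, be, bf, cd, cf, de, df, ef
  2-simplices (8): abc, abe, acd, ade, bcf, bef, cdf, def

giving chain groups C_0 ≅ Z^6, C_1 ≅ Z^12, C_2 ≅ Z^8.

∂_1: C_1 → C_0 is given by ∂[p,q] = [q] − [p].
This gives a 6×12 integer matrix of rank 5; reducing to Smith normal form yields diagonal entries (1,1,1,1,1).

The boundary map ∂_2: C_2 → C_1 maps a triangle to the signed sum of its edges. For instance
  ∂cdf = df − cf + cd,
  ∂bcf = cf − bf + bc.
This gives a 12×8 integer matrix of rank 7; reducing to Smith normal form yields diagonal entries (1,1,1,1,1,1,1).

Computing H_k = (kernel of ∂_k) / (image of ∂_{k+1}):

  H_2: rank ker ∂_2 − rank ∂_3 = (8 − 7) − 0 = 1, and there is no ∂_3, so H_2 = Z.

H_2 = Z.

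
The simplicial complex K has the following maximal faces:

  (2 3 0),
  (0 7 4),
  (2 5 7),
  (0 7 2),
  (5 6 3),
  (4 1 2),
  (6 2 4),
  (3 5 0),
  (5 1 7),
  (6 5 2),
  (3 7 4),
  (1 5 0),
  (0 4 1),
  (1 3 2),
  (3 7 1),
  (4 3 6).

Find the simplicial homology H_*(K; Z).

H_0 ≅ Z,  H_1 ≅ Z^2,  H_2 ≅ Z.

Fix the vertex order 0 < 1 < 2 < 3 < 4 < 5 < 6 < 7 and write every simplex with vertices in increasing order. Then dim K = 2 and the simplices of K are:

  0-simplices (8): [0], [1], [2], [3], [4], [5], [6], [7]
  1-simplices (24): (24 of them)
  2-simplices (16): [0,1,4], [0,1,5], [0,2,3], [0,2,7], [0,3,5], [0,4,7], [1,2,3], [1,2,4], [1,3,7], [1,5,7], [2,4,6], [2,5,6], [2,5,7], [3,4,6], [3,4,7], [3,5,6]

Hence C_0 ≅ Z^8, C_1 ≅ Z^24, C_2 ≅ Z^16.

The boundary map ∂_1: C_1 → C_0 is given by ∂[p,q] = [q] − [p]. For instance
  ∂[0,7] = [7] − [0].
The resulting 8×24 matrix has rank 7, and its Smith normal form has invariant factors (1,1,1,1,1,1,1).

Boundary ∂_2: C_2 → C_1 acts by ∂[p,q,r] = [q,r] − [p,r] + [p,q]. For instance
  ∂[1,5,7] = [5,7] − [1,7] + [1,5],
  ∂[3,5,6] = [5,6] − [3,6] + [3,5].
This gives a 24×16 integer matrix of rank 15; reducing to Smith normal form yields diagonal entries (1,1,1,1,1,1,1,1,1,1,1,1,1,1,1).

Computing H_k = (kernel of ∂_k) / (image of ∂_{k+1}):

  H_0: rank C_0 − rank ∂_1 = 8 − 7 = 1, and the invariant factors of ∂_1 are all 1, so H_0 ≅ Z.
  H_1: rank ker ∂_1 − rank ∂_2 = (24 − 7) − 15 = 2, and the invariant factors of ∂_2 are all 1, so H_1 ≅ Z^2.
  H_2: rank ker ∂_2 − rank ∂_3 = (16 − 15) − 0 = 1, and there is no ∂_3, so H_2 ≅ Z.

As a check, the Euler characteristic is 8 − 24 + 16 = 0, which agrees with 1 − 2 + 1 = 0.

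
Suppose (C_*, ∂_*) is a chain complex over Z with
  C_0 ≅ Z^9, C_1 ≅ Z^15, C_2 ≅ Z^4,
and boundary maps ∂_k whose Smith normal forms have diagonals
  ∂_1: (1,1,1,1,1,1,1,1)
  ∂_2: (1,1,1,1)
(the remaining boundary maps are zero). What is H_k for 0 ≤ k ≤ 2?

H_0 = Z,  H_1 = Z^3,  H_2 = 0.

H_0: b_0 = 9 − 0 − 8 = 1; torsion from ∂_1 factors > 1: none. So H_0 = Z.
H_1: b_1 = 15 − 8 − 4 = 3; torsion from ∂_2 factors > 1: none. So H_1 = Z^3.
H_2: b_2 = 4 − 4 − 0 = 0; torsion from ∂_3 factors > 1: none. So H_2 = 0.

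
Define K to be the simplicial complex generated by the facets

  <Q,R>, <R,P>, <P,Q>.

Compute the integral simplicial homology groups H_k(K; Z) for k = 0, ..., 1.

H_0 = Z,  H_1 = Z.

We work with the vertex ordering P < Q < R. The simplices of K, each written with vertices in increasing order, are:

  0-simplices (3): P, Q, R
  1-simplices (3): PQ, PR, QR

so the chain groups are C_0 ≅ Z^3, C_1 ≅ Z^3.

∂_1: C_1 → C_0 is given by ∂[p,q] = [q] − [p].
This gives a 3×3 integer matrix of rank 2; reducing to Smith normal form yields diagonal entries (1,1).

Now H_k = ker ∂_k / im ∂_{k+1}, so:

  H_0: rank C_0 − rank ∂_1 = 3 − 2 = 1, and the invariant factors of ∂_1 are all 1, so H_0 = Z.
  H_1: rank ker ∂_1 − rank ∂_2 = (3 − 2) − 0 = 1, and there is no ∂_2, so H_1 = Z.

(K is a triangulation of the circle S^1.)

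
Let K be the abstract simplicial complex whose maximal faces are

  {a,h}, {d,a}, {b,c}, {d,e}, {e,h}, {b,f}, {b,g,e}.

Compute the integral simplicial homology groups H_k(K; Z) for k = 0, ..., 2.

H_0 = Z,  H_1 = Z,  H_2 = 0.

Fix the vertex order a < b < c < d < e < f < g < h and write every simplex with vertices in increasing order. Then dim K = 2 and the simplices of K are:

  0-simplices (8): a, b, c, d, e, f, g, h
  1-simplices (9): ad, ah, bc, be, bf, bg, de, eg, eh
  2-simplices (1): beg

so the chain groups are C_0 ≅ Z^8, C_1 ≅ Z^9, C_2 ≅ Z^1.

∂_1: C_1 → C_0 sends each edge [p,q] (with p < q) to q − p. For instance
  ∂ad = d − a.
As a 8×9 matrix over Z this has rank 7, with invariant factors (1,1,1,1,1,1,1).

The boundary map ∂_2: C_2 → C_1 maps a triangle to the signed sum of its edges. For instance
  ∂beg = eg − bg + be.
As a 9×1 matrix over Z this has rank 1, with invariant factors (1).

Reading off H_k = ker ∂_k / im ∂_{k+1}:

  H_0: rank C_0 − rank ∂_1 = 8 − 7 = 1, and the invariant factors of ∂_1 are all 1, so H_0 = Z.
  H_1: rank ker ∂_1 − rank ∂_2 = (9 − 7) − 1 = 1, and the invariant factors of ∂_2 are all 1, so H_1 = Z.
  H_2: rank ker ∂_2 − rank ∂_3 = (1 − 1) − 0 = 0, and there is no ∂_3, so H_2 = 0.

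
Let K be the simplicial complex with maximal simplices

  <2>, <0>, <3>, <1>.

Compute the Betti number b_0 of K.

b_0 = 4.

We work with the vertex ordering 0 < 1 < 2 < 3. The simplices of K, each written with vertices in increasing order, are:

  0-simplices (4): [0], [1], [2], [3]

Hence C_0 ≅ Z^4.

Reading off H_k = ker ∂_k / im ∂_{k+1}:

  H_0: rank C_0 − rank ∂_1 = 4 − 0 = 4, and there is no ∂_1, so H_0 = Z^4.

(K is a triangulation of a set of 4 points.)

Hence the Betti numbers are b_0 = 4.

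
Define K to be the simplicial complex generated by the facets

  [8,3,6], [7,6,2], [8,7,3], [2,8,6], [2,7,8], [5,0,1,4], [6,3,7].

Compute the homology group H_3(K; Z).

H_3 = 0.

Take the total order 0 < 1 < 2 < 3 < 4 < 5 < 6 < 7 < 8 on the vertex set. Then K (dimension 3) consists of the simplices:

  0-simplices (9): [0], [1], [2], [3], [4], [5], [6], [7], [8]
  1-simplices (15): [0,1], [0,4], [0,5], [1,4], [1,5], [2,6], [2,7], [2,8], [3,6], [3,7], [3,8], [4,5], [6,7], [6,8], [7,8]
  2-simplices (10): [0,1,4], [0,1,5], [0,4,5], [1,4,5], [2,6,7], [2,6,8], [2,7,8], [3,6,7], [3,6,8], [3,7,8]
  3-simplices (1): [0,1,4,5]

Hence C_0 ≅ Z^9, C_1 ≅ Z^15, C_2 ≅ Z^10, C_3 ≅ Z^1.

Boundary ∂_1: C_1 → C_0 is given by ∂[p,q] = [q] − [p]. For instance
  ∂[6,8] = [8] − [6].
As a 9×15 matrix over Z this has rank 7, with invariant factors (1,1,1,1,1,1,1).

∂_2: C_2 → C_1 acts by ∂[p,q,r] = [q,r] − [p,r] + [p,q]. For instance
  ∂[2,6,7] = [6,7] − [2,7] + [2,6],
  ∂[3,7,8] = [7,8] − [3,8] + [3,7].
This gives a 15×10 integer matrix of rank 8; reducing to Smith normal form yields diagonal entries (1,1,1,1,1,1,1,1).

Boundary ∂_3: C_3 → C_2 sends each 3-simplex σ to the alternating sum Σ_i (−1)^i (σ with its i-th vertex removed). For instance
  ∂[0,1,4,5] = [1,4,5] − [0,4,5] + [0,1,5] − [0,1,4].
The 10×1 boundary matrix has rank 1 and Smith normal form diag(1).

From H_k ≅ ker(∂_k) / im(∂_{k+1}) we obtain:

  H_3: rank ker ∂_3 − rank ∂_4 = (1 − 1) − 0 = 0, and there is no ∂_4, so H_3 ≅ 0.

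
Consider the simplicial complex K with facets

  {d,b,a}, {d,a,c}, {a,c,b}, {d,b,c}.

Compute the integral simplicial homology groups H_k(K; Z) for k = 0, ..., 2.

K has 4 vertices, 6 edges, 4 triangles.
rank ∂_0 = 0, rank ∂_1 = 3 ⇒ b_0 = 4 − 0 − 3 = 1; all invariant factors of ∂_1 are 1 so no torsion. So H_0 = Z.
rank ∂_1 = 3, rank ∂_2 = 3 ⇒ b_1 = 6 − 3 − 3 = 0; all invariant factors of ∂_2 are 1 so no torsion. So H_1 = 0.
rank ∂_2 = 3, rank ∂_3 = 0 ⇒ b_2 = 4 − 3 − 0 = 1. So H_2 = Z.

H_0 = Z,  H_1 = 0,  H_2 = Z.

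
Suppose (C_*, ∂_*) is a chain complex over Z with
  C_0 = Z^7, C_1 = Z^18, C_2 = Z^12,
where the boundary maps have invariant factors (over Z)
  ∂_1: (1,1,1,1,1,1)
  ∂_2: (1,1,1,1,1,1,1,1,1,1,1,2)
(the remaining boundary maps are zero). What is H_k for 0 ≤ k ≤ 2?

H_0 = Z,  H_1 = Z/2Z,  H_2 = 0.

H_0: b_0 = 7 − 0 − 6 = 1; torsion from ∂_1 factors > 1: none. So H_0 = Z.
H_1: b_1 = 18 − 6 − 12 = 0; torsion from ∂_2 factors > 1: [2]. So H_1 = Z/2Z.
H_2: b_2 = 12 − 12 − 0 = 0; torsion from ∂_3 factors > 1: none. So H_2 = 0.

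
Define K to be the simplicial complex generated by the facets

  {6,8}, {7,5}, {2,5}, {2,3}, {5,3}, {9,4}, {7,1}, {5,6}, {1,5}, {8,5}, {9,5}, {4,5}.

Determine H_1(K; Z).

Order the vertices as 1 < 2 < 3 < 4 < 5 < 6 < 7 < 8 < 9. Listing each simplex with vertices in this order, K has dimension 1 with simplices:

  0-simplices (9): [1], [2], [3], [4], [5], [6], [7], [8], [9]
  1-simplices (12): [1,5], [1,7], [2,3], [2,5], [3,5], [4,5], [4,9], [5,6], [5,7], [5,8], [5,9], [6,8]

Hence C_0 ≅ Z^9, C_1 ≅ Z^12.

Boundary ∂_1: C_1 → C_0 is given by ∂[p,q] = [q] − [p]. For instance
  ∂[4,5] = [5] − [4].
The 9×12 boundary matrix has rank 8 and Smith normal form diag(1,1,1,1,1,1,1,1).

Now H_k = ker ∂_k / im ∂_{k+1}, so:

  H_1: rank ker ∂_1 − rank ∂_2 = (12 − 8) − 0 = 4, and there is no ∂_2, so H_1 ≅ Z^4.

H_1 ≅ Z^4.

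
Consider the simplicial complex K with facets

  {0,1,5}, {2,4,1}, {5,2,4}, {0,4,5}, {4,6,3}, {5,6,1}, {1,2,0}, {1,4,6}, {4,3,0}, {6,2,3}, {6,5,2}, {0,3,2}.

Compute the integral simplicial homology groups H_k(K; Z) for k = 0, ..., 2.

We work with the vertex ordering 0 < 1 < 2 < 3 < 4 < 5 < 6. The simplices of K, each written with vertices in increasing order, are:

  0-simplices (7): [0], [1], [2], [3], [4], [5], [6]
  1-simplices (18): [0,1], [0,2], [0,3], [0,4], [0,5], [1,2], [1,4], [1,5], [1,6], [2,3], [2,4], [2,5], [2,6], [3,4], [3,6], [4,5], [4,6], [5,6]
  2-simplices (12): [0,1,2], [0,1,5], [0,2,3], [0,3,4], [0,4,5], [1,2,4], [1,4,6], [1,5,6], [2,3,6], [2,4,5], [2,5,6], [3,4,6]

giving chain groups C_0 ≅ Z^7, C_1 ≅ Z^18, C_2 ≅ Z^12.

The boundary map ∂_1: C_1 → C_0 maps an edge to its endpoints' difference, ∂[p,q] = q − p. For instance
  ∂[0,4] = [4] − [0].
As a 7×18 matrix over Z this has rank 6, with invariant factors (1,1,1,1,1,1).

∂_2: C_2 → C_1 acts by ∂[p,q,r] = [q,r] − [p,r] + [p,q]. For instance
  ∂[0,2,3] = [2,3] − [0,3] + [0,2],
  ∂[1,5,6] = [5,6] − [1,6] + [1,5].
The 18×12 boundary matrix has rank 12 and Smith normal form diag(1,1,1,1,1,1,1,1,1,1,1,2).

Now H_k = ker ∂_k / im ∂_{k+1}, so:

  H_0: rank C_0 − rank ∂_1 = 7 − 6 = 1, and the invariant factors of ∂_1 are all 1, so H_0 ≅ Z.
  H_1: rank ker ∂_1 − rank ∂_2 = (18 − 6) − 12 = 0, and ∂_2 has invariant factor 2 > 1, so H_1 ≅ Z/2.
  H_2: rank ker ∂_2 − rank ∂_3 = (12 − 12) − 0 = 0, and there is no ∂_3, so H_2 ≅ 0.

H_0 = Z,  H_1 = Z/2,  H_2 = 0.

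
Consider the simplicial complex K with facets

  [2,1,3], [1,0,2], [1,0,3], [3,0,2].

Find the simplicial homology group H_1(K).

Take the total order 0 < 1 < 2 < 3 on the vertex set. Then K (dimension 2) consists of the simplices:

  0-simplices (4): [0], [1], [2], [3]
  1-simplices (6): [0,1], [0,2], [0,3], [1,2], [1,3], [2,3]
  2-simplices (4): [0,1,2], [0,1,3], [0,2,3], [1,2,3]

giving chain groups C_0 ≅ Z^4, C_1 ≅ Z^6, C_2 ≅ Z^4.

∂_1: C_1 → C_0 maps an edge to its endpoints' difference, ∂[p,q] = q − p. For instance
  ∂[1,2] = [2] − [1].
As a 4×6 matrix over Z this has rank 3, with invariant factors (1,1,1).

The boundary map ∂_2: C_2 → C_1 acts by ∂[p,q,r] = [q,r] − [p,r] + [p,q]. For instance
  ∂[0,2,3] = [2,3] − [0,3] + [0,2],
  ∂[1,2,3] = [2,3] − [1,3] + [1,2].
The 6×4 boundary matrix has rank 3 and Smith normal form diag(1,1,1).

From H_k ≅ ker(∂_k) / im(∂_{k+1}) we obtain:

  H_1: rank ker ∂_1 − rank ∂_2 = (6 − 3) − 3 = 0, and the invariant factors of ∂_2 are all 1, so H_1 = 0.

(K is a triangulation of the 2-sphere S^2.)

H_1 = 0.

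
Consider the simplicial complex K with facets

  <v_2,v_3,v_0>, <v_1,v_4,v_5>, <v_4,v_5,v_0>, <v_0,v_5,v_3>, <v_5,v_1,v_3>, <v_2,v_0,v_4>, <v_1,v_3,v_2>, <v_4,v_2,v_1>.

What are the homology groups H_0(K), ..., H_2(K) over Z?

Fix the vertex order v_0 < v_1 < v_2 < v_3 < v_4 < v_5 and write every simplex with vertices in increasing order. Then dim K = 2 and the simplices of K are:

  0-simplices (6): [v_0], [v_1], [v_2], [v_3], [v_4], [v_5]
  1-simplices (12): [v_0,v_2], [v_0,v_3], [v_0,v_4], [v_0,v_5], [v_1,v_2], [v_1,v_3], [v_1,v_4], [v_1,v_5], [v_2,v_3], [v_2,v_4], [v_3,v_5], [v_4,v_5]
  2-simplices (8): [v_0,v_2,v_3], [v_0,v_2,v_4], [v_0,v_3,v_5], [v_0,v_4,v_5], [v_1,v_2,v_3], [v_1,v_2,v_4], [v_1,v_3,v_5], [v_1,v_4,v_5]

so the chain groups are C_0 ≅ Z^6, C_1 ≅ Z^12, C_2 ≅ Z^8.

Boundary ∂_1: C_1 → C_0 sends each edge [p,q] (with p < q) to q − p. For instance
  ∂[v_1,v_5] = [v_5] − [v_1].
As a 6×12 matrix over Z this has rank 5, with invariant factors (1,1,1,1,1).

Boundary ∂_2: C_2 → C_1 acts by ∂[p,q,r] = [q,r] − [p,r] + [p,q]. For instance
  ∂[v_1,v_2,v_3] = [v_2,v_3] − [v_1,v_3] + [v_1,v_2],
  ∂[v_0,v_4,v_5] = [v_4,v_5] − [v_0,v_5] + [v_0,v_4].
As a 12×8 matrix over Z this has rank 7, with invariant factors (1,1,1,1,1,1,1).

Computing H_k = (kernel of ∂_k) / (image of ∂_{k+1}):

  H_0: rank C_0 − rank ∂_1 = 6 − 5 = 1, and the invariant factors of ∂_1 are all 1, so H_0 = Z.
  H_1: rank ker ∂_1 − rank ∂_2 = (12 − 5) − 7 = 0, and the invariant factors of ∂_2 are all 1, so H_1 = 0.
  H_2: rank ker ∂_2 − rank ∂_3 = (8 − 7) − 0 = 1, and there is no ∂_3, so H_2 = Z.

H_0 = Z,  H_1 = 0,  H_2 = Z.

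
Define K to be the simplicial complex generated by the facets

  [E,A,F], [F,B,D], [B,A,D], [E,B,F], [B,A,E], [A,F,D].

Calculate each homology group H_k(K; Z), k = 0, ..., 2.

H_0 = Z,  H_1 = 0,  H_2 = Z.

Fix the vertex order A < B < D < E < F and write every simplex with vertices in increasing order. Then dim K = 2 and the simplices of K are:

  0-simplices (5): A, B, D, E, F
  1-simplices (9): AB, AD, AE, AF, BD, BE, BF, DF, EF
  2-simplices (6): ABD, ABE, ADF, AEF, BDF, BEF

giving chain groups C_0 ≅ Z^5, C_1 ≅ Z^9, C_2 ≅ Z^6.

Boundary ∂_1: C_1 → C_0 sends each edge [p,q] (with p < q) to q − p. For instance
  ∂DF = F − D.
The resulting 5×9 matrix has rank 4, and its Smith normal form has invariant factors (1,1,1,1).

The boundary map ∂_2: C_2 → C_1 maps a triangle to the signed sum of its edges. For instance
  ∂AEF = EF − AF + AE,
  ∂ABD = BD − AD + AB.
As a 9×6 matrix over Z this has rank 5, with invariant factors (1,1,1,1,1).

From H_k ≅ ker(∂_k) / im(∂_{k+1}) we obtain:

  H_0: rank C_0 − rank ∂_1 = 5 − 4 = 1, and the invariant factors of ∂_1 are all 1, so H_0 ≅ Z.
  H_1: rank ker ∂_1 − rank ∂_2 = (9 − 4) − 5 = 0, and the invariant factors of ∂_2 are all 1, so H_1 ≅ 0.
  H_2: rank ker ∂_2 − rank ∂_3 = (6 − 5) − 0 = 1, and there is no ∂_3, so H_2 ≅ Z.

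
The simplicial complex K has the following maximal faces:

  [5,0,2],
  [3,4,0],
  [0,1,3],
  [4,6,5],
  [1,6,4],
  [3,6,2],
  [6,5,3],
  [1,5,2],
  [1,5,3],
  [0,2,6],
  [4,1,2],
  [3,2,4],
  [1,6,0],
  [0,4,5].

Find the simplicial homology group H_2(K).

Fix the vertex order 0 < 1 < 2 < 3 < 4 < 5 < 6 and write every simplex with vertices in increasing order. Then dim K = 2 and the simplices of K are:

  0-simplices (7): [0], [1], [2], [3], [4], [5], [6]
  1-simplices (21): [0,1], [0,2], [0,3], [0,4], [0,5], [0,6], [1,2], [1,3], [1,4], [1,5], [1,6], [2,3], [2,4], [2,5], [2,6], [3,4], [3,5], [3,6], [4,5], [4,6], [5,6]
  2-simplices (14): [0,1,3], [0,1,6], [0,2,5], [0,2,6], [0,3,4], [0,4,5], [1,2,4], [1,2,5], [1,3,5], [1,4,6], [2,3,4], [2,3,6], [3,5,6], [4,5,6]

giving chain groups C_0 ≅ Z^7, C_1 ≅ Z^21, C_2 ≅ Z^14.

Boundary ∂_1: C_1 → C_0 is given by ∂[p,q] = [q] − [p]. For instance
  ∂[2,6] = [6] − [2].
The 7×21 boundary matrix has rank 6 and Smith normal form diag(1,1,1,1,1,1).

Boundary ∂_2: C_2 → C_1 sends each 2-simplex [p,q,r] to [q,r] − [p,r] + [p,q]. For instance
  ∂[2,3,6] = [3,6] − [2,6] + [2,3],
  ∂[1,4,6] = [4,6] − [1,6] + [1,4].
As a 21×14 matrix over Z this has rank 13, with invariant factors (1,1,1,1,1,1,1,1,1,1,1,1,1).

Reading off H_k = ker ∂_k / im ∂_{k+1}:

  H_2: rank ker ∂_2 − rank ∂_3 = (14 − 13) − 0 = 1, and there is no ∂_3, so H_2 ≅ Z.

H_2 ≅ Z.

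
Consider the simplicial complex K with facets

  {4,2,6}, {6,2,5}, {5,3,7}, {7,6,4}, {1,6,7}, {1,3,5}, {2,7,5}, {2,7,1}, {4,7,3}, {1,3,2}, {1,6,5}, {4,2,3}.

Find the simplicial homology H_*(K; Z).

Take the total order 1 < 2 < 3 < 4 < 5 < 6 < 7 on the vertex set. Then K (dimension 2) consists of the simplices:

  0-simplices (7): [1], [2], [3], [4], [5], [6], [7]
  1-simplices (18): [1,2], [1,3], [1,5], [1,6], [1,7], [2,3], [2,4], [2,5], [2,6], [2,7], [3,4], [3,5], [3,7], [4,6], [4,7], [5,6], [5,7], [6,7]
  2-simplices (12): [1,2,3], [1,2,7], [1,3,5], [1,5,6], [1,6,7], [2,3,4], [2,4,6], [2,5,6], [2,5,7], [3,4,7], [3,5,7], [4,6,7]

giving chain groups C_0 ≅ Z^7, C_1 ≅ Z^18, C_2 ≅ Z^12.

∂_1: C_1 → C_0 is given by ∂[p,q] = [q] − [p]. For instance
  ∂[3,4] = [4] − [3].
The resulting 7×18 matrix has rank 6, and its Smith normal form has invariant factors (1,1,1,1,1,1).

The boundary map ∂_2: C_2 → C_1 maps a triangle to the signed sum of its edges. For instance
  ∂[2,4,6] = [4,6] − [2,6] + [2,4],
  ∂[3,5,7] = [5,7] − [3,7] + [3,5].
The 18×12 boundary matrix has rank 12 and Smith normal form diag(1,1,1,1,1,1,1,1,1,1,1,2).

From H_k ≅ ker(∂_k) / im(∂_{k+1}) we obtain:

  H_0: rank C_0 − rank ∂_1 = 7 − 6 = 1, and the invariant factors of ∂_1 are all 1, so H_0 = Z.
  H_1: rank ker ∂_1 − rank ∂_2 = (18 − 6) − 12 = 0, and ∂_2 has invariant factor 2 > 1, so H_1 = Z/2Z.
  H_2: rank ker ∂_2 − rank ∂_3 = (12 − 12) − 0 = 0, and there is no ∂_3, so H_2 = 0.

H_0 = Z,  H_1 = Z/2Z,  H_2 = 0.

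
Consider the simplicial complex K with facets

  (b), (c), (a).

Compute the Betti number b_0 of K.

K has 3 vertices.
rank ∂_0 = 0, rank ∂_1 = 0 ⇒ b_0 = 3 − 0 − 0 = 3. So H_0 ≅ Z^3.

b_0 = 3.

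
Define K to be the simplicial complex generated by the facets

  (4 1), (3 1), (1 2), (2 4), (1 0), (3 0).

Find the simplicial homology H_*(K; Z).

H_0 ≅ Z,  H_1 ≅ Z^2.

We work with the vertex ordering 0 < 1 < 2 < 3 < 4. The simplices of K, each written with vertices in increasing order, are:

  0-simplices (5): [0], [1], [2], [3], [4]
  1-simplices (6): [0,1], [0,3], [1,2], [1,3], [1,4], [2,4]

giving chain groups C_0 ≅ Z^5, C_1 ≅ Z^6.

The boundary map ∂_1: C_1 → C_0 maps an edge to its endpoints' difference, ∂[p,q] = q − p. For instance
  ∂[0,3] = [3] − [0].
This gives a 5×6 integer matrix of rank 4; reducing to Smith normal form yields diagonal entries (1,1,1,1).

Reading off H_k = ker ∂_k / im ∂_{k+1}:

  H_0: rank C_0 − rank ∂_1 = 5 − 4 = 1, and the invariant factors of ∂_1 are all 1, so H_0 = Z.
  H_1: rank ker ∂_1 − rank ∂_2 = (6 − 4) − 0 = 2, and there is no ∂_2, so H_1 = Z^2.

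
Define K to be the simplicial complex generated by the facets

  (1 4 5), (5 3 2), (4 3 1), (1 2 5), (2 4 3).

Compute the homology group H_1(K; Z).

H_1 ≅ Z.

We work with the vertex ordering 1 < 2 < 3 < 4 < 5. The simplices of K, each written with vertices in increasing order, are:

  0-simplices (5): [1], [2], [3], [4], [5]
  1-simplices (10): [1,2], [1,3], [1,4], [1,5], [2,3], [2,4], [2,5], [3,4], [3,5], [4,5]
  2-simplices (5): [1,2,5], [1,3,4], [1,4,5], [2,3,4], [2,3,5]

giving chain groups C_0 ≅ Z^5, C_1 ≅ Z^10, C_2 ≅ Z^5.

The boundary map ∂_1: C_1 → C_0 is given by ∂[p,q] = [q] − [p].
The 5×10 boundary matrix has rank 4 and Smith normal form diag(1,1,1,1).

Boundary ∂_2: C_2 → C_1 sends each 2-simplex [p,q,r] to [q,r] − [p,r] + [p,q]. For instance
  ∂[1,2,5] = [2,5] − [1,5] + [1,2],
  ∂[2,3,4] = [3,4] − [2,4] + [2,3].
The resulting 10×5 matrix has rank 5, and its Smith normal form has invariant factors (1,1,1,1,1).

From H_k ≅ ker(∂_k) / im(∂_{k+1}) we obtain:

  H_1: rank ker ∂_1 − rank ∂_2 = (10 − 4) − 5 = 1, and the invariant factors of ∂_2 are all 1, so H_1 = Z.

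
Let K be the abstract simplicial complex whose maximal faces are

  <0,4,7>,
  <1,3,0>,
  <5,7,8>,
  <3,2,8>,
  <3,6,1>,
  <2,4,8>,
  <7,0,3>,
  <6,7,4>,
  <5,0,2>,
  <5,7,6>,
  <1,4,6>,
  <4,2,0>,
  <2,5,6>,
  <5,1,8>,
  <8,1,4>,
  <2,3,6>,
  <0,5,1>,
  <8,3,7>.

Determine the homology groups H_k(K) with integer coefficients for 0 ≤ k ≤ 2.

Order the vertices as 0 < 1 < 2 < 3 < 4 < 5 < 6 < 7 < 8. Listing each simplex with vertices in this order, K has dimension 2 with simplices:

  0-simplices (9): [0], [1], [2], [3], [4], [5], [6], [7], [8]
  1-simplices (27): (27 of them)
  2-simplices (18): [0,1,3], [0,1,5], [0,2,4], [0,2,5], [0,3,7], [0,4,7], [1,3,6], [1,4,6], [1,4,8], [1,5,8], [2,3,6], [2,3,8], [2,4,8], [2,5,6], [3,7,8], [4,6,7], [5,6,7], [5,7,8]

giving chain groups C_0 ≅ Z^9, C_1 ≅ Z^27, C_2 ≅ Z^18.

Boundary ∂_1: C_1 → C_0 is given by ∂[p,q] = [q] − [p]. For instance
  ∂[2,3] = [3] − [2].
This gives a 9×27 integer matrix of rank 8; reducing to Smith normal form yields diagonal entries (1,1,1,1,1,1,1,1).

The boundary map ∂_2: C_2 → C_1 maps a triangle to the signed sum of its edges. For instance
  ∂[1,4,6] = [4,6] − [1,6] + [1,4],
  ∂[2,5,6] = [5,6] − [2,6] + [2,5].
The 27×18 boundary matrix has rank 17 and Smith normal form diag(1,1,1,1,1,1,1,1,1,1,1,1,1,1,1,1,1).

From H_k ≅ ker(∂_k) / im(∂_{k+1}) we obtain:

  H_0: rank C_0 − rank ∂_1 = 9 − 8 = 1, and the invariant factors of ∂_1 are all 1, so H_0 = Z.
  H_1: rank ker ∂_1 − rank ∂_2 = (27 − 8) − 17 = 2, and the invariant factors of ∂_2 are all 1, so H_1 = Z^2.
  H_2: rank ker ∂_2 − rank ∂_3 = (18 − 17) − 0 = 1, and there is no ∂_3, so H_2 = Z.

H_0 ≅ Z,  H_1 ≅ Z^2,  H_2 ≅ Z.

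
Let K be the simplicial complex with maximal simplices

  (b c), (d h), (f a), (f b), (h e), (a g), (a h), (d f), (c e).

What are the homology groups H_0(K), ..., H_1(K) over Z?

H_0 ≅ Z,  H_1 ≅ Z^2.

Order the vertices as a < b < c < d < e < f < g < h. Listing each simplex with vertices in this order, K has dimension 1 with simplices:

  0-simplices (8): a, b, c, d, e, f, g, h
  1-simplices (9): af, ag, ah, bc, bf, ce, df, dh, eh

so the chain groups are C_0 ≅ Z^8, C_1 ≅ Z^9.

Boundary ∂_1: C_1 → C_0 sends each edge [p,q] (with p < q) to q − p.
The resulting 8×9 matrix has rank 7, and its Smith normal form has invariant factors (1,1,1,1,1,1,1).

Reading off H_k = ker ∂_k / im ∂_{k+1}:

  H_0: rank C_0 − rank ∂_1 = 8 − 7 = 1, and the invariant factors of ∂_1 are all 1, so H_0 = Z.
  H_1: rank ker ∂_1 − rank ∂_2 = (9 − 7) − 0 = 2, and there is no ∂_2, so H_1 = Z^2.

As a check, the Euler characteristic is 8 − 9 = -1, which agrees with 1 − 2 = -1.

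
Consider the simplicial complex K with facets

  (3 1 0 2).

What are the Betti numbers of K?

b_0 = 1, b_1 = 0, b_2 = 0, b_3 = 0.

We work with the vertex ordering 0 < 1 < 2 < 3. The simplices of K, each written with vertices in increasing order, are:

  0-simplices (4): [0], [1], [2], [3]
  1-simplices (6): [0,1], [0,2], [0,3], [1,2], [1,3], [2,3]
  2-simplices (4): [0,1,2], [0,1,3], [0,2,3], [1,2,3]
  3-simplices (1): [0,1,2,3]

so the chain groups are C_0 ≅ Z^4, C_1 ≅ Z^6, C_2 ≅ Z^4, C_3 ≅ Z^1.

Boundary ∂_1: C_1 → C_0 maps an edge to its endpoints' difference, ∂[p,q] = q − p.
This gives a 4×6 integer matrix of rank 3; reducing to Smith normal form yields diagonal entries (1,1,1).

∂_2: C_2 → C_1 sends each 2-simplex [p,q,r] to [q,r] − [p,r] + [p,q]. For instance
  ∂[0,1,2] = [1,2] − [0,2] + [0,1],
  ∂[0,1,3] = [1,3] − [0,3] + [0,1].
The 6×4 boundary matrix has rank 3 and Smith normal form diag(1,1,1).

∂_3: C_3 → C_2 sends each 3-simplex σ to the alternating sum Σ_i (−1)^i (σ with its i-th vertex removed). For instance
  ∂[0,1,2,3] = [1,2,3] − [0,2,3] + [0,1,3] − [0,1,2].
The resulting 4×1 matrix has rank 1, and its Smith normal form has invariant factors (1).

Now H_k = ker ∂_k / im ∂_{k+1}, so:

  H_0: rank C_0 − rank ∂_1 = 4 − 3 = 1, and the invariant factors of ∂_1 are all 1, so H_0 = Z.
  H_1: rank ker ∂_1 − rank ∂_2 = (6 − 3) − 3 = 0, and the invariant factors of ∂_2 are all 1, so H_1 = 0.
  H_2: rank ker ∂_2 − rank ∂_3 = (4 − 3) − 1 = 0, and the invariant factors of ∂_3 are all 1, so H_2 = 0.
  H_3: rank ker ∂_3 − rank ∂_4 = (1 − 1) − 0 = 0, and there is no ∂_4, so H_3 = 0.

(K is a triangulation of the 3-simplex.)

Hence the Betti numbers are b_0 = 1, b_1 = 0, b_2 = 0, b_3 = 0.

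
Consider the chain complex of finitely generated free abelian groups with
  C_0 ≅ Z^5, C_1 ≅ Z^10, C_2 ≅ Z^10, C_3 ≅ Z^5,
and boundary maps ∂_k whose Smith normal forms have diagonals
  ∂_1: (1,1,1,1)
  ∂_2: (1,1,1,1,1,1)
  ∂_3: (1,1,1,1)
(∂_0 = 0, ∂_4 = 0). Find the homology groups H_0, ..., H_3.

H_0: b_0 = 5 − 0 − 4 = 1; torsion from ∂_1 factors > 1: none. So H_0 = Z.
H_1: b_1 = 10 − 4 − 6 = 0; torsion from ∂_2 factors > 1: none. So H_1 = 0.
H_2: b_2 = 10 − 6 − 4 = 0; torsion from ∂_3 factors > 1: none. So H_2 = 0.
H_3: b_3 = 5 − 4 − 0 = 1; torsion from ∂_4 factors > 1: none. So H_3 = Z.

H_0 = Z,  H_1 = 0,  H_2 = 0,  H_3 = Z.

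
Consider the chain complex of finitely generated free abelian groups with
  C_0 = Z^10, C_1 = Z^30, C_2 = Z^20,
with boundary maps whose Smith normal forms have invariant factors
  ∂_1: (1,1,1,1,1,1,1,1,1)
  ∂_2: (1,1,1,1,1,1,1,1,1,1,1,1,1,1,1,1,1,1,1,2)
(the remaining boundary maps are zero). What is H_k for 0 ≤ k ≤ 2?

H_0: b_0 = 10 − 0 − 9 = 1; torsion from ∂_1 factors > 1: none. So H_0 ≅ Z.
H_1: b_1 = 30 − 9 − 20 = 1; torsion from ∂_2 factors > 1: [2]. So H_1 ≅ Z ⊕ Z_2.
H_2: b_2 = 20 − 20 − 0 = 0; torsion from ∂_3 factors > 1: none. So H_2 ≅ 0.

H_0 ≅ Z,  H_1 ≅ Z ⊕ Z_2,  H_2 = 0.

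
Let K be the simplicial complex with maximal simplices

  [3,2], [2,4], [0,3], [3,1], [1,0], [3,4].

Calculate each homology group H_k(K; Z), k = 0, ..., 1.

We work with the vertex ordering 0 < 1 < 2 < 3 < 4. The simplices of K, each written with vertices in increasing order, are:

  0-simplices (5): [0], [1], [2], [3], [4]
  1-simplices (6): [0,1], [0,3], [1,3], [2,3], [2,4], [3,4]

Hence C_0 ≅ Z^5, C_1 ≅ Z^6.

Boundary ∂_1: C_1 → C_0 maps an edge to its endpoints' difference, ∂[p,q] = q − p. For instance
  ∂[0,3] = [3] − [0].
This gives a 5×6 integer matrix of rank 4; reducing to Smith normal form yields diagonal entries (1,1,1,1).

From H_k ≅ ker(∂_k) / im(∂_{k+1}) we obtain:

  H_0: rank C_0 − rank ∂_1 = 5 − 4 = 1, and the invariant factors of ∂_1 are all 1, so H_0 ≅ Z.
  H_1: rank ker ∂_1 − rank ∂_2 = (6 − 4) − 0 = 2, and there is no ∂_2, so H_1 ≅ Z^2.

H_0 ≅ Z,  H_1 ≅ Z^2.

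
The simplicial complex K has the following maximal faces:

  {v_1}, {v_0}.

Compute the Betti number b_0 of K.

We work with the vertex ordering v_0 < v_1. The simplices of K, each written with vertices in increasing order, are:

  0-simplices (2): [v_0], [v_1]

Hence C_0 ≅ Z^2.

Reading off H_k = ker ∂_k / im ∂_{k+1}:

  H_0: rank C_0 − rank ∂_1 = 2 − 0 = 2, and there is no ∂_1, so H_0 = Z^2.

Hence the Betti numbers are b_0 = 2.

b_0 = 2.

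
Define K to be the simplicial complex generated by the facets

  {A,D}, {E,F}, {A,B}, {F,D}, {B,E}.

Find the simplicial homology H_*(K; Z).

H_0 ≅ Z,  H_1 ≅ Z.

K has 5 vertices, 5 edges.
rank ∂_0 = 0, rank ∂_1 = 4 ⇒ b_0 = 5 − 0 − 4 = 1; all invariant factors of ∂_1 are 1 so no torsion. So H_0 = Z.
rank ∂_1 = 4, rank ∂_2 = 0 ⇒ b_1 = 5 − 4 − 0 = 1. So H_1 = Z.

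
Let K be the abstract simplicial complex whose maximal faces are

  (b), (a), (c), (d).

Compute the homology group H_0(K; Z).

We work with the vertex ordering a < b < c < d. The simplices of K, each written with vertices in increasing order, are:

  0-simplices (4): a, b, c, d

so the chain groups are C_0 ≅ Z^4.

Reading off H_k = ker ∂_k / im ∂_{k+1}:

  H_0: rank C_0 − rank ∂_1 = 4 − 0 = 4, and there is no ∂_1, so H_0 = Z^4.

H_0 ≅ Z^4.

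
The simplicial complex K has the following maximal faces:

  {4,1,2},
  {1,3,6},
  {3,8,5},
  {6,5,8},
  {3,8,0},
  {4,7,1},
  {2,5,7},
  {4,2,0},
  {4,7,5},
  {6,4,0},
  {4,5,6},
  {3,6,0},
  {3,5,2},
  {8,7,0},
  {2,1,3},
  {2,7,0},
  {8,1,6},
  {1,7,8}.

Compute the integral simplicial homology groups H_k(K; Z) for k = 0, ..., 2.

H_0 ≅ Z,  H_1 ≅ Z ⊕ Z/2,  H_2 = 0.

We work with the vertex ordering 0 < 1 < 2 < 3 < 4 < 5 < 6 < 7 < 8. The simplices of K, each written with vertices in increasing order, are:

  0-simplices (9): [0], [1], [2], [3], [4], [5], [6], [7], [8]
  1-simplices (27): (27 of them)
  2-simplices (18): [0,2,4], [0,2,7], [0,3,6], [0,3,8], [0,4,6], [0,7,8], [1,2,3], [1,2,4], [1,3,6], [1,4,7], [1,6,8], [1,7,8], [2,3,5], [2,5,7], [3,5,8], [4,5,6], [4,5,7], [5,6,8]

Hence C_0 ≅ Z^9, C_1 ≅ Z^27, C_2 ≅ Z^18.

The boundary map ∂_1: C_1 → C_0 sends each edge [p,q] (with p < q) to q − p. For instance
  ∂[5,7] = [7] − [5].
The 9×27 boundary matrix has rank 8 and Smith normal form diag(1,1,1,1,1,1,1,1).

∂_2: C_2 → C_1 maps a triangle to the signed sum of its edges. For instance
  ∂[0,4,6] = [4,6] − [0,6] + [0,4],
  ∂[1,2,3] = [2,3] − [1,3] + [1,2].
As a 27×18 matrix over Z this has rank 18, with invariant factors (1,1,1,1,1,1,1,1,1,1,1,1,1,1,1,1,1,2).

From H_k ≅ ker(∂_k) / im(∂_{k+1}) we obtain:

  H_0: rank C_0 − rank ∂_1 = 9 − 8 = 1, and the invariant factors of ∂_1 are all 1, so H_0 ≅ Z.
  H_1: rank ker ∂_1 − rank ∂_2 = (27 − 8) − 18 = 1, and ∂_2 has invariant factor 2 > 1, so H_1 ≅ Z ⊕ Z/2.
  H_2: rank ker ∂_2 − rank ∂_3 = (18 − 18) − 0 = 0, and there is no ∂_3, so H_2 ≅ 0.

As a check, the Euler characteristic is 9 − 27 + 18 = 0, which agrees with 1 − 1 + 0 = 0.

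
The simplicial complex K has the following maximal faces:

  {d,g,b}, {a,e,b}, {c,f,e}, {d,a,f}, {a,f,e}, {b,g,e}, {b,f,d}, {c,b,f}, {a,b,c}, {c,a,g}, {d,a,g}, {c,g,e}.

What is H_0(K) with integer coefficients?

H_0 ≅ Z.

Order the vertices as a < b < c < d < e < f < g. Listing each simplex with vertices in this order, K has dimension 2 with simplices:

  0-simplices (7): a, b, c, d, e, f, g
  1-simplices (18): ab, ac, ad, ae, af, ag, bc, bd, be, bf, bg, ce, cf, cg, df, dg, ef, eg
  2-simplices (12): abc, abe, acg, adf, adg, aef, bcf, bdf, bdg, beg, cef, ceg

Hence C_0 ≅ Z^7, C_1 ≅ Z^18, C_2 ≅ Z^12.

Boundary ∂_1: C_1 → C_0 sends each edge [p,q] (with p < q) to q − p. For instance
  ∂cg = g − c.
This gives a 7×18 integer matrix of rank 6; reducing to Smith normal form yields diagonal entries (1,1,1,1,1,1).

∂_2: C_2 → C_1 sends each 2-simplex [p,q,r] to [q,r] − [p,r] + [p,q]. For instance
  ∂adg = dg − ag + ad,
  ∂bdf = df − bf + bd.
The resulting 18×12 matrix has rank 12, and its Smith normal form has invariant factors (1,1,1,1,1,1,1,1,1,1,1,2).

Reading off H_k = ker ∂_k / im ∂_{k+1}:

  H_0: rank C_0 − rank ∂_1 = 7 − 6 = 1, and the invariant factors of ∂_1 are all 1, so H_0 ≅ Z.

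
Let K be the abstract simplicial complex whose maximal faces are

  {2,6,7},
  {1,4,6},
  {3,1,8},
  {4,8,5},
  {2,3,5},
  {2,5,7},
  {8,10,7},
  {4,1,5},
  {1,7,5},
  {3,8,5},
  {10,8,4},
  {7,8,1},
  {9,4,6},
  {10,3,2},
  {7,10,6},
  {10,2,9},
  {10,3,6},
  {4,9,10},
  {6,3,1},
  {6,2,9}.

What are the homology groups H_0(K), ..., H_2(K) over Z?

We work with the vertex ordering 1 < 2 < 3 < 4 < 5 < 6 < 7 < 8 < 9 < 10. The simplices of K, each written with vertices in increasing order, are:

  0-simplices (10): [1], [2], [3], [4], [5], [6], [7], [8], [9], [10]
  1-simplices (30): (30 of them)
  2-simplices (20): (20 of them)

giving chain groups C_0 ≅ Z^10, C_1 ≅ Z^30, C_2 ≅ Z^20.

Boundary ∂_1: C_1 → C_0 is given by ∂[p,q] = [q] − [p].
The resulting 10×30 matrix has rank 9, and its Smith normal form has invariant factors (1,1,1,1,1,1,1,1,1).

∂_2: C_2 → C_1 sends each 2-simplex [p,q,r] to [q,r] − [p,r] + [p,q]. For instance
  ∂[1,7,8] = [7,8] − [1,8] + [1,7],
  ∂[2,3,10] = [3,10] − [2,10] + [2,3].
This gives a 30×20 integer matrix of rank 20; reducing to Smith normal form yields diagonal entries (1,1,1,1,1,1,1,1,1,1,1,1,1,1,1,1,1,1,1,2).

Now H_k = ker ∂_k / im ∂_{k+1}, so:

  H_0: rank C_0 − rank ∂_1 = 10 − 9 = 1, and the invariant factors of ∂_1 are all 1, so H_0 = Z.
  H_1: rank ker ∂_1 − rank ∂_2 = (30 − 9) − 20 = 1, and ∂_2 has invariant factor 2 > 1, so H_1 = Z ⊕ Z/2.
  H_2: rank ker ∂_2 − rank ∂_3 = (20 − 20) − 0 = 0, and there is no ∂_3, so H_2 = 0.

H_0 ≅ Z,  H_1 ≅ Z ⊕ Z/2,  H_2 = 0.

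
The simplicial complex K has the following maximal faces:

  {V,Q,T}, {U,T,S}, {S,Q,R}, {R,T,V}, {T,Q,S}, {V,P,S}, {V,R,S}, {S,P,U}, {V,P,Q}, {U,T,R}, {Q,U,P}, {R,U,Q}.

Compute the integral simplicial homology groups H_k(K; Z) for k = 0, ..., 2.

Order the vertices as P < Q < R < S < T < U < V. Listing each simplex with vertices in this order, K has dimension 2 with simplices:

  0-simplices (7): P, Q, R, S, T, U, V
  1-simplices (18): PQ, PS, PU, PV, QR, QS, QT, QU, QV, RS, RT, RU, RV, ST, SU, SV, TU, TV
  2-simplices (12): PQU, PQV, PSU, PSV, QRS, QRU, QST, QTV, RSV, RTU, RTV, STU

giving chain groups C_0 ≅ Z^7, C_1 ≅ Z^18, C_2 ≅ Z^12.

The boundary map ∂_1: C_1 → C_0 maps an edge to its endpoints' difference, ∂[p,q] = q − p.
This gives a 7×18 integer matrix of rank 6; reducing to Smith normal form yields diagonal entries (1,1,1,1,1,1).

∂_2: C_2 → C_1 sends each 2-simplex [p,q,r] to [q,r] − [p,r] + [p,q]. For instance
  ∂QRS = RS − QS + QR,
  ∂PSU = SU − PU + PS.
As a 18×12 matrix over Z this has rank 12, with invariant factors (1,1,1,1,1,1,1,1,1,1,1,2).

From H_k ≅ ker(∂_k) / im(∂_{k+1}) we obtain:

  H_0: rank C_0 − rank ∂_1 = 7 − 6 = 1, and the invariant factors of ∂_1 are all 1, so H_0 = Z.
  H_1: rank ker ∂_1 − rank ∂_2 = (18 − 6) − 12 = 0, and ∂_2 has invariant factor 2 > 1, so H_1 = Z/2.
  H_2: rank ker ∂_2 − rank ∂_3 = (12 − 12) − 0 = 0, and there is no ∂_3, so H_2 = 0.

(K is a triangulation of the real projective plane RP^2.)

H_0 = Z,  H_1 = Z/2,  H_2 = 0.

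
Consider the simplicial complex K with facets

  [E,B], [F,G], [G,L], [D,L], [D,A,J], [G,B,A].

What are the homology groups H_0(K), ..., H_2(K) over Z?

H_0 ≅ Z,  H_1 ≅ Z,  H_2 = 0.

Order the vertices as A < B < D < E < F < G < J < L. Listing each simplex with vertices in this order, K has dimension 2 with simplices:

  0-simplices (8): A, B, D, E, F, G, J, L
  1-simplices (10): AB, AD, AG, AJ, BE, BG, DJ, DL, FG, GL
  2-simplices (2): ABG, ADJ

giving chain groups C_0 ≅ Z^8, C_1 ≅ Z^10, C_2 ≅ Z^2.

Boundary ∂_1: C_1 → C_0 maps an edge to its endpoints' difference, ∂[p,q] = q − p.
The resulting 8×10 matrix has rank 7, and its Smith normal form has invariant factors (1,1,1,1,1,1,1).

∂_2: C_2 → C_1 maps a triangle to the signed sum of its edges. For instance
  ∂ADJ = DJ − AJ + AD,
  ∂ABG = BG − AG + AB.
The resulting 10×2 matrix has rank 2, and its Smith normal form has invariant factors (1,1).

Reading off H_k = ker ∂_k / im ∂_{k+1}:

  H_0: rank C_0 − rank ∂_1 = 8 − 7 = 1, and the invariant factors of ∂_1 are all 1, so H_0 = Z.
  H_1: rank ker ∂_1 − rank ∂_2 = (10 − 7) − 2 = 1, and the invariant factors of ∂_2 are all 1, so H_1 = Z.
  H_2: rank ker ∂_2 − rank ∂_3 = (2 − 2) − 0 = 0, and there is no ∂_3, so H_2 = 0.

As a check, the Euler characteristic is 8 − 10 + 2 = 0, which agrees with 1 − 1 + 0 = 0.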